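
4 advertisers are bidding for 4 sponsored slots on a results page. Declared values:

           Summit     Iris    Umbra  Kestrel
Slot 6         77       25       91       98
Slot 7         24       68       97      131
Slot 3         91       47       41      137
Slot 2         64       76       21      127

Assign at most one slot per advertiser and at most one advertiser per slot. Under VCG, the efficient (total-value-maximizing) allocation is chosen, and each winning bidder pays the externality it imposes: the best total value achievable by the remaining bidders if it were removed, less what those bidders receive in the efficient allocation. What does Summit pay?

Efficient allocation: Summit→Slot 3 ($91), Iris→Slot 2 ($76), Umbra→Slot 6 ($91), Kestrel→Slot 7 ($131); total welfare W = $389.
Summit receives Slot 3 at value $91, so the others get W − 91 = $298.
Without Summit: best allocation of the remaining 3 bidders over all 4 slots is Iris→Slot 2 ($76), Umbra→Slot 7 ($97), Kestrel→Slot 3 ($137), total $310.
VCG payment = (others' best without Summit) − (others' welfare with Summit) = 310 − 298 = $12.

Summit pays $12.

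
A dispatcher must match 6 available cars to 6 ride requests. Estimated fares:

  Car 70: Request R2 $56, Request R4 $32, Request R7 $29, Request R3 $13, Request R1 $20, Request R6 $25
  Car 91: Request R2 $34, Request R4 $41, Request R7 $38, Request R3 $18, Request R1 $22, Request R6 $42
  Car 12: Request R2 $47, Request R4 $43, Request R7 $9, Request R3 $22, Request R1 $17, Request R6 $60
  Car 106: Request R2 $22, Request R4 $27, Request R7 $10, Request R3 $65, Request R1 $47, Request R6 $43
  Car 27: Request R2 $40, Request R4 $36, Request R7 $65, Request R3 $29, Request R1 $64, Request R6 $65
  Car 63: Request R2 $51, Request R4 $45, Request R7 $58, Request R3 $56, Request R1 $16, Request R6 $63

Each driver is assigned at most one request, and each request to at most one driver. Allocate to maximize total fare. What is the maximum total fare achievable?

Max total: $344

This is the linear assignment problem.
Optimal: Car 70→Request R2 ($56), Car 91→Request R4 ($41), Car 12→Request R6 ($60), Car 106→Request R3 ($65), Car 27→Request R1 ($64), Car 63→Request R7 ($58) — total 56+41+60+65+64+58 = $344.
Max-entry greedy (repeatedly take the single best remaining cell) gives $314, worse by 30.
Swapping Car 12↔Car 106 (Car 12→Request R3 $22, Car 106→Request R6 $43) loses 60.
Checked against all permutations: $344 is optimal.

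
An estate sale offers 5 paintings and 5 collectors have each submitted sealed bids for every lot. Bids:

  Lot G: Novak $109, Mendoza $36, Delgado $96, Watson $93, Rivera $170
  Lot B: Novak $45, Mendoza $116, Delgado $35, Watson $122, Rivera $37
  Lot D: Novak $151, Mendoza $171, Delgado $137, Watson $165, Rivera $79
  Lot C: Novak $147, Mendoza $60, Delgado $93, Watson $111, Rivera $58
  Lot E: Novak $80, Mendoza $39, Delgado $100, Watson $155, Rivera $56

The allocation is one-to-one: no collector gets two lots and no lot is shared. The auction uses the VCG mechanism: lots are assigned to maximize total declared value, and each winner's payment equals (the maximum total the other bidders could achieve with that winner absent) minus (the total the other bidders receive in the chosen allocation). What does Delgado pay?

Efficient allocation: Novak→Lot C ($147), Mendoza→Lot B ($116), Delgado→Lot D ($137), Watson→Lot E ($155), Rivera→Lot G ($170); total welfare W = $725.
Delgado receives Lot D at value $137, so the others get W − 137 = $588.
Without Delgado: best allocation of the remaining 4 bidders over all 5 lots is Novak→Lot C ($147), Mendoza→Lot D ($171), Watson→Lot E ($155), Rivera→Lot G ($170), total $643.
VCG payment = (others' best without Delgado) − (others' welfare with Delgado) = 643 − 588 = $55.

Delgado pays $55.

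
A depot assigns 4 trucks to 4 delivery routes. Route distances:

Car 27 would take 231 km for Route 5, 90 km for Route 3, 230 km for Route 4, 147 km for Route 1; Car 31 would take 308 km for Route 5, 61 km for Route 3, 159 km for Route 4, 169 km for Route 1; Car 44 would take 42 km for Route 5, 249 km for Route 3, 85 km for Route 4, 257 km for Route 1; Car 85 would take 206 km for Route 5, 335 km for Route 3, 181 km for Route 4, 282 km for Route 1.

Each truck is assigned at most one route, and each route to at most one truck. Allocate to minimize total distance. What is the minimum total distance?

Optimal: Car 27→Route 1 (147 km), Car 31→Route 3 (61 km), Car 44→Route 5 (42 km), Car 85→Route 4 (181 km) — total 147+61+42+181 = 431 km.
Row-greedy (each truck in turn takes its cheapest remaining route) gives 573 km, worse by 142.
Next-best assignment: Car 27→Route 3, Car 31→Route 1, Car 44→Route 5, Car 85→Route 4 = 482 km.
Swapping Car 85↔Car 27 (Car 85→Route 1 282 km, Car 27→Route 4 230 km) adds 184.

Minimum total: 431 km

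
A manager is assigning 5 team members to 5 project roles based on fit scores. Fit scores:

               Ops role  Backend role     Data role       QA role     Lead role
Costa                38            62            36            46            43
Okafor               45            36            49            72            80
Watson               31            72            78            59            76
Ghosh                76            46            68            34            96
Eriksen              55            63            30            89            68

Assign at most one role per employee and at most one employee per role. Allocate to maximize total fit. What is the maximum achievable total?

Maximum total: 385 pts

Optimal: Costa→Backend role (62 pts), Okafor→Lead role (80 pts), Watson→Data role (78 pts), Ghosh→Ops role (76 pts), Eriksen→QA role (89 pts) — total 62+80+78+76+89 = 385 pts.
Max-entry greedy (repeatedly take the single best remaining cell) gives 370 pts, worse by 15.
Next-best assignment: Costa→Backend role, Okafor→Ops role, Watson→Data role, Ghosh→Lead role, Eriksen→QA role = 370 pts.
Swapping Eriksen↔Costa (Eriksen→Backend role 63 pts, Costa→QA role 46 pts) loses 42.
Every other assignment is strictly worse.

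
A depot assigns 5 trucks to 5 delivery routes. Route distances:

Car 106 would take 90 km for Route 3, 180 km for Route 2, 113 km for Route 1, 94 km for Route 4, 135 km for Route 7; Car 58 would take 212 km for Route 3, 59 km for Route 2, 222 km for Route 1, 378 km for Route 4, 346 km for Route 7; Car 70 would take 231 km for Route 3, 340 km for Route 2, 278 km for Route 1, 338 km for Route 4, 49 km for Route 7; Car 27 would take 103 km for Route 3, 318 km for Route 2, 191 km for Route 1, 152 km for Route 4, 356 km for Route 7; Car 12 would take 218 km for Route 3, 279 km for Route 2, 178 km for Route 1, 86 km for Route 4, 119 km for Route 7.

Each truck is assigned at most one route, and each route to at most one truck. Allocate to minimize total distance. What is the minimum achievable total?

Optimal: Car 106→Route 1 (113 km), Car 58→Route 2 (59 km), Car 70→Route 7 (49 km), Car 27→Route 3 (103 km), Car 12→Route 4 (86 km) — total 113+59+49+103+86 = 410 km.
Column-greedy (each route in turn goes to its cheapest remaining truck) gives 528 km, worse by 118.
Swapping Car 58↔Car 70 (Car 58→Route 7 346 km, Car 70→Route 2 340 km) adds 578.

Minimum total: 410 km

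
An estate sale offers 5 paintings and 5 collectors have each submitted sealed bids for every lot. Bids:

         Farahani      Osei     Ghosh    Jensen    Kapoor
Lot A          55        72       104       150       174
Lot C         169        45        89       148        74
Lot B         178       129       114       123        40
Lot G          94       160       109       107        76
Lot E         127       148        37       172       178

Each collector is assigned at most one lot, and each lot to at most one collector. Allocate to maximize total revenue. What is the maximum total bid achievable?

Optimal: Farahani→Lot C ($169), Osei→Lot G ($160), Ghosh→Lot B ($114), Jensen→Lot E ($172), Kapoor→Lot A ($174) — total 169+160+114+172+174 = $789.
Row-greedy (each collector in turn takes its best remaining lot) gives $688, worse by 101.
Next-best assignment: Farahani→Lot B, Osei→Lot G, Ghosh→Lot C, Jensen→Lot E, Kapoor→Lot A = $773.
Checked against all permutations: $789 is optimal.

Maximum total: $789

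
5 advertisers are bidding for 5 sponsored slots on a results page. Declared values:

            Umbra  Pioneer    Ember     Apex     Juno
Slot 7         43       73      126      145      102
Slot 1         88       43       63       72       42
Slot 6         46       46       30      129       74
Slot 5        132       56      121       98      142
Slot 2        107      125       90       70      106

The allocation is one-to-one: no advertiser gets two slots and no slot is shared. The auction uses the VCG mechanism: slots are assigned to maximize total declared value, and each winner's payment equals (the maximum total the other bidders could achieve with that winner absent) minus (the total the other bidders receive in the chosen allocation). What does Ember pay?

Ember pays $16.

Efficient allocation: Umbra→Slot 1 ($88), Pioneer→Slot 2 ($125), Ember→Slot 7 ($126), Apex→Slot 6 ($129), Juno→Slot 5 ($142); total welfare W = $610.
Ember receives Slot 7 at value $126, so the others get W − 126 = $484.
Without Ember: best allocation of the remaining 4 bidders over all 5 slots is Umbra→Slot 1 ($88), Pioneer→Slot 2 ($125), Apex→Slot 7 ($145), Juno→Slot 5 ($142), total $500.
VCG payment = (others' best without Ember) − (others' welfare with Ember) = 500 − 484 = $16.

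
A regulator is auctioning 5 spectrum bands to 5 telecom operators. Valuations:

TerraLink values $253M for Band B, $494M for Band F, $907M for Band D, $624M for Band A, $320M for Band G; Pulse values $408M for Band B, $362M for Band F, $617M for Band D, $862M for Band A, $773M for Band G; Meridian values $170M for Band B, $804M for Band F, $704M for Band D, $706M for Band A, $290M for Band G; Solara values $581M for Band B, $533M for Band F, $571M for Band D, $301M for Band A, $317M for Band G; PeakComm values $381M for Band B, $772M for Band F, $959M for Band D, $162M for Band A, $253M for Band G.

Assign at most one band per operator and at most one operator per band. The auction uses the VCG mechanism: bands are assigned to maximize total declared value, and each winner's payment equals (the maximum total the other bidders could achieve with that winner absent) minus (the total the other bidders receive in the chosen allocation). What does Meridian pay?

Efficient allocation: TerraLink→Band A ($624M), Pulse→Band G ($773M), Meridian→Band F ($804M), Solara→Band B ($581M), PeakComm→Band D ($959M); total welfare W = $3741M.
Meridian receives Band F at value $804M, so the others get W − 804 = $2937M.
Without Meridian: best allocation of the remaining 4 bidders over all 5 bands is TerraLink→Band D ($907M), Pulse→Band A ($862M), Solara→Band B ($581M), PeakComm→Band F ($772M), total $3122M.
VCG payment = (others' best without Meridian) − (others' welfare with Meridian) = 3122 − 2937 = $185M.

Meridian pays $185M.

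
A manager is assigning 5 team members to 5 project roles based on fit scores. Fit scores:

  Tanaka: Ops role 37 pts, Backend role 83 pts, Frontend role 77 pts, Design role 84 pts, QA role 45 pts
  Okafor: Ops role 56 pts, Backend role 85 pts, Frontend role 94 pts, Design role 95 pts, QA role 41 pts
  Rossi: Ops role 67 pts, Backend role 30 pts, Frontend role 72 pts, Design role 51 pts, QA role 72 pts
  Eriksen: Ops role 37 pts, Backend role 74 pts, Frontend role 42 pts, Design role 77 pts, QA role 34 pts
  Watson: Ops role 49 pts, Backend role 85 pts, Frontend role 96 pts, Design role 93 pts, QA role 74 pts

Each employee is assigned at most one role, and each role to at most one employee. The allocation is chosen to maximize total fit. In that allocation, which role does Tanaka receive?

This is the linear assignment problem.
Optimal: Tanaka→Backend role (83 pts), Okafor→Frontend role (94 pts), Rossi→Ops role (67 pts), Eriksen→Design role (77 pts), Watson→QA role (74 pts) — total 83+94+67+77+74 = 395 pts.
Row-greedy (each employee in turn takes its best remaining role) gives 373 pts, worse by 22.
Next-best assignment: Tanaka→Design role, Okafor→Frontend role, Rossi→Ops role, Eriksen→Backend role, Watson→QA role = 393 pts.
Tanaka's own top role is Design role (84 pts), but forcing Tanaka→Design role and reassigning the rest optimally gives only 393 pts — worse by 2.

Tanaka receives Backend role.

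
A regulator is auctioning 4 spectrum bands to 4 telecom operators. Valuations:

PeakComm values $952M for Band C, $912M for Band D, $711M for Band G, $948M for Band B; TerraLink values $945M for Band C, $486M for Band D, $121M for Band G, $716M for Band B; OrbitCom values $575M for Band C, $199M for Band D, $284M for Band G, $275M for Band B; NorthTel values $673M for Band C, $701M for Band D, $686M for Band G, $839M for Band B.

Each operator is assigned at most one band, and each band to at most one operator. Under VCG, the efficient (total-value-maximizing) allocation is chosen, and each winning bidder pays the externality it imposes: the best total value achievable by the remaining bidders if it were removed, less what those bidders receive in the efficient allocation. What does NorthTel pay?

Efficient allocation: PeakComm→Band D ($912M), TerraLink→Band C ($945M), OrbitCom→Band G ($284M), NorthTel→Band B ($839M); total welfare W = $2980M.
NorthTel receives Band B at value $839M, so the others get W − 839 = $2141M.
Without NorthTel: best allocation of the remaining 3 bidders over all 4 bands is PeakComm→Band D ($912M), TerraLink→Band B ($716M), OrbitCom→Band C ($575M), total $2203M.
VCG payment = (others' best without NorthTel) − (others' welfare with NorthTel) = 2203 − 2141 = $62M.

NorthTel pays $62M.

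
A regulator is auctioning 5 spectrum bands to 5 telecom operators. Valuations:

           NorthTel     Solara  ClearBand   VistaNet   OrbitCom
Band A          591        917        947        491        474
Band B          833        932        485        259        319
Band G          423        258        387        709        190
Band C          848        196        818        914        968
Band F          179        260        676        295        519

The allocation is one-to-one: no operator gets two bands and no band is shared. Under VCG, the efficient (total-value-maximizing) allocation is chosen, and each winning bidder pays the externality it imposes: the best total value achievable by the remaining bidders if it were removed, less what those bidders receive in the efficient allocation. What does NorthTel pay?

NorthTel pays $286M.

Efficient allocation: NorthTel→Band B ($833M), Solara→Band A ($917M), ClearBand→Band F ($676M), VistaNet→Band G ($709M), OrbitCom→Band C ($968M); total welfare W = $4103M.
NorthTel receives Band B at value $833M, so the others get W − 833 = $3270M.
Without NorthTel: best allocation of the remaining 4 bidders over all 5 bands is Solara→Band B ($932M), ClearBand→Band A ($947M), VistaNet→Band G ($709M), OrbitCom→Band C ($968M), total $3556M.
VCG payment = (others' best without NorthTel) − (others' welfare with NorthTel) = 3556 − 3270 = $286M.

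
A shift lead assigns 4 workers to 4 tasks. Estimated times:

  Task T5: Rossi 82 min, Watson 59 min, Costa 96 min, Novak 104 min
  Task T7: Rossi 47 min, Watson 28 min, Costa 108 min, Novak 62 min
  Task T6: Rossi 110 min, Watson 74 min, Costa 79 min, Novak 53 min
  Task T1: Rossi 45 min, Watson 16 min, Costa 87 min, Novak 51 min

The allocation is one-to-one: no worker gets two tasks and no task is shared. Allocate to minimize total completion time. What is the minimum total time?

Optimal: Rossi→Task T7 (47 min), Watson→Task T1 (16 min), Costa→Task T5 (96 min), Novak→Task T6 (53 min) — total 47+16+96+53 = 212 min.
Column-greedy (each task in turn goes to its cheapest remaining worker) gives 246 min, worse by 34.

Minimum total: 212 min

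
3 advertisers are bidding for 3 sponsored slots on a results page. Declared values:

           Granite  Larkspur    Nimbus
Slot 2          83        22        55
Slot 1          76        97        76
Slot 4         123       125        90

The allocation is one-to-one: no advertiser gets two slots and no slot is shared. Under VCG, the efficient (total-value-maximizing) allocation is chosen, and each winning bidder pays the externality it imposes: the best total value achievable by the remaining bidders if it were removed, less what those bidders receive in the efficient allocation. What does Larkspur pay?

Larkspur pays $40.

Efficient allocation: Granite→Slot 2 ($83), Larkspur→Slot 4 ($125), Nimbus→Slot 1 ($76); total welfare W = $284.
Larkspur receives Slot 4 at value $125, so the others get W − 125 = $159.
Without Larkspur: best allocation of the remaining 2 bidders over all 3 slots is Granite→Slot 4 ($123), Nimbus→Slot 1 ($76), total $199.
VCG payment = (others' best without Larkspur) − (others' welfare with Larkspur) = 199 − 159 = $40.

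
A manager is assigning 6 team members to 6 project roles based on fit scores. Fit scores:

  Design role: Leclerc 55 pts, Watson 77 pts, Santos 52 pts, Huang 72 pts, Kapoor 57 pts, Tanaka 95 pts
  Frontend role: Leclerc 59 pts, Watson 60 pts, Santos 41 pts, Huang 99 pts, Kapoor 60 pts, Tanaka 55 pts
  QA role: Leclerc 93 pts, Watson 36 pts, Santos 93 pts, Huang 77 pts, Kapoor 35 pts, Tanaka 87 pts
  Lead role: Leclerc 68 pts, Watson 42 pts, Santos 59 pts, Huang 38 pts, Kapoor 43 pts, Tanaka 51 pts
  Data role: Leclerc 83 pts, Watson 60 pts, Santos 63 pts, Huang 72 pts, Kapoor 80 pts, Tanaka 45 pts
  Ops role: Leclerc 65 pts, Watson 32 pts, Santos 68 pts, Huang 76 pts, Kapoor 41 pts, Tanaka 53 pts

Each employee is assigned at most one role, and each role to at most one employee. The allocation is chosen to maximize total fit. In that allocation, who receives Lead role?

Optimal: Leclerc→Lead role (68 pts), Watson→Design role (77 pts), Santos→Ops role (68 pts), Huang→Frontend role (99 pts), Kapoor→Data role (80 pts), Tanaka→QA role (87 pts) — total 68+77+68+99+80+87 = 479 pts.
Row-greedy (each employee in turn takes its best remaining role) gives 468 pts, worse by 11.
Next-best assignment: Leclerc→QA role, Watson→Lead role, Santos→Ops role, Huang→Frontend role, Kapoor→Data role, Tanaka→Design role = 477 pts.
Swapping Tanaka↔Leclerc (Tanaka→Lead role 51 pts, Leclerc→QA role 93 pts) loses 11.
Leclerc's own top role is QA role (93 pts), but forcing Leclerc→QA role and reassigning the rest optimally gives only 477 pts — worse by 2.

Leclerc receives Lead role.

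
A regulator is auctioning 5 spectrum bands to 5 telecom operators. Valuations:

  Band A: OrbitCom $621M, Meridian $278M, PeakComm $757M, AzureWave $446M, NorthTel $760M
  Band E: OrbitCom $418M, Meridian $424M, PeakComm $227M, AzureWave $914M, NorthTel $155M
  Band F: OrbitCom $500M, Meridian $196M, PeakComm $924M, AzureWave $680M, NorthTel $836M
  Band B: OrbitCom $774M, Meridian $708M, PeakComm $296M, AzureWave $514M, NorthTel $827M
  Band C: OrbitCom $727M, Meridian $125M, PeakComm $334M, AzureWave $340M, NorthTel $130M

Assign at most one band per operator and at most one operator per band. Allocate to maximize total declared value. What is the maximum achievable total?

Maximum total: $4033M

Optimal: OrbitCom→Band C ($727M), Meridian→Band B ($708M), PeakComm→Band F ($924M), AzureWave→Band E ($914M), NorthTel→Band A ($760M) — total 727+708+924+914+760 = $4033M.
Column-greedy (each band in turn goes to its best remaining operator) gives $3497M, worse by 536.
Swapping Meridian↔PeakComm (Meridian→Band F $196M, PeakComm→Band B $296M) loses 1140.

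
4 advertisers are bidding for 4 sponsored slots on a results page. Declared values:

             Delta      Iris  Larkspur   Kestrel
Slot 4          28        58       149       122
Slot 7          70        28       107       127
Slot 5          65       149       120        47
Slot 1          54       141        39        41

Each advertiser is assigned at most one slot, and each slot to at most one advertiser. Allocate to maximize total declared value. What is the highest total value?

Max total: $482

Optimal: Delta→Slot 5 ($65), Iris→Slot 1 ($141), Larkspur→Slot 4 ($149), Kestrel→Slot 7 ($127) — total 65+141+149+127 = $482.
Row-greedy (each advertiser in turn takes its best remaining slot) gives $409, worse by 73.
No other one-to-one assignment exceeds $482.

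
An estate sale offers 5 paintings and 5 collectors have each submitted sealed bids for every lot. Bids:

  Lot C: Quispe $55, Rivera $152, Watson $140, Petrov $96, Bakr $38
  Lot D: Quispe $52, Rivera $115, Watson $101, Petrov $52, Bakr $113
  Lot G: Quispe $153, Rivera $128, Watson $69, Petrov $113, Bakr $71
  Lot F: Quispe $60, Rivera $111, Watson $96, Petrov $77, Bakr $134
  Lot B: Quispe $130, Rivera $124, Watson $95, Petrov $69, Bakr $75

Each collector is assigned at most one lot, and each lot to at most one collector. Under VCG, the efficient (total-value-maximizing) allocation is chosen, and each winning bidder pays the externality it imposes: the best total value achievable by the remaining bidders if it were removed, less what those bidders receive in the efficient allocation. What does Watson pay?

Efficient allocation: Quispe→Lot B ($130), Rivera→Lot D ($115), Watson→Lot C ($140), Petrov→Lot G ($113), Bakr→Lot F ($134); total welfare W = $632.
Watson receives Lot C at value $140, so the others get W − 140 = $492.
Without Watson: best allocation of the remaining 4 bidders over all 5 lots is Quispe→Lot B ($130), Rivera→Lot C ($152), Petrov→Lot G ($113), Bakr→Lot F ($134), total $529.
VCG payment = (others' best without Watson) − (others' welfare with Watson) = 529 − 492 = $37.

Watson pays $37.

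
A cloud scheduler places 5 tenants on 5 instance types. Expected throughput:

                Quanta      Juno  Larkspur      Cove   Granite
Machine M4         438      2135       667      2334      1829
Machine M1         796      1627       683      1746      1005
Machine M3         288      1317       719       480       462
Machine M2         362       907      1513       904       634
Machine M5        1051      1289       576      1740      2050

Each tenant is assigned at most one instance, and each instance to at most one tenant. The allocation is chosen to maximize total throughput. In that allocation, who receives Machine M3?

This is a one-to-one assignment (maximum-weight bipartite matching).
Optimal: Quanta→Machine M1 (796 ops/s), Juno→Machine M3 (1317 ops/s), Larkspur→Machine M2 (1513 ops/s), Cove→Machine M4 (2334 ops/s), Granite→Machine M5 (2050 ops/s) — total 796+1317+1513+2334+2050 = 8010 ops/s.
Max-entry greedy (repeatedly take the single best remaining cell) gives 7812 ops/s, worse by 198.
Every other assignment is strictly worse.
Juno's own top instance is Machine M4 (2135 ops/s), but forcing Juno→Machine M4 and reassigning the rest optimally gives only 7732 ops/s — worse by 278.

Juno receives Machine M3.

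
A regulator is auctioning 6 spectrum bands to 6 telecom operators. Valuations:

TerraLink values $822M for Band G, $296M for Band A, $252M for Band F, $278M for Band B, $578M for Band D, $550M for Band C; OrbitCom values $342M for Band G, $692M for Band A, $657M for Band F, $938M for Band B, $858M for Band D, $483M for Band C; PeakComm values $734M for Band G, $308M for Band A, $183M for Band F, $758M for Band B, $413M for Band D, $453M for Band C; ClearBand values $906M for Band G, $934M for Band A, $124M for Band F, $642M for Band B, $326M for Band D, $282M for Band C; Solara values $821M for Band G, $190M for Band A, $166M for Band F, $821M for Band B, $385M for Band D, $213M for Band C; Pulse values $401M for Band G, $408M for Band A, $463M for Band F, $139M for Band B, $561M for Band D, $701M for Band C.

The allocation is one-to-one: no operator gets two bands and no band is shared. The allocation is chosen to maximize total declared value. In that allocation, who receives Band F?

OrbitCom receives Band F.

This is a one-to-one assignment (maximum-weight bipartite matching).
Optimal: TerraLink→Band D ($578M), OrbitCom→Band F ($657M), PeakComm→Band B ($758M), ClearBand→Band A ($934M), Solara→Band G ($821M), Pulse→Band C ($701M) — total 578+657+758+934+821+701 = $4449M.
Max-entry greedy (repeatedly take the single best remaining cell) gives $3974M, worse by 475.
Swapping TerraLink↔OrbitCom (TerraLink→Band F $252M, OrbitCom→Band D $858M) loses 125.
Checked against all permutations: $4449M is optimal.
OrbitCom's own top band is Band B ($938M), but forcing OrbitCom→Band B and reassigning the rest optimally gives only $4187M — worse by 262.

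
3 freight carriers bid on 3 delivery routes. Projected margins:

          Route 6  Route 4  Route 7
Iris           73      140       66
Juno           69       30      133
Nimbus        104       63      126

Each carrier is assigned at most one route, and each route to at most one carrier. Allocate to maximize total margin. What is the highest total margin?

Maximum total: $377k

This is the linear assignment problem.
Optimal: Iris→Route 4 ($140k), Juno→Route 7 ($133k), Nimbus→Route 6 ($104k) — total 140+133+104 = $377k.
Checked against all permutations: $377k is optimal.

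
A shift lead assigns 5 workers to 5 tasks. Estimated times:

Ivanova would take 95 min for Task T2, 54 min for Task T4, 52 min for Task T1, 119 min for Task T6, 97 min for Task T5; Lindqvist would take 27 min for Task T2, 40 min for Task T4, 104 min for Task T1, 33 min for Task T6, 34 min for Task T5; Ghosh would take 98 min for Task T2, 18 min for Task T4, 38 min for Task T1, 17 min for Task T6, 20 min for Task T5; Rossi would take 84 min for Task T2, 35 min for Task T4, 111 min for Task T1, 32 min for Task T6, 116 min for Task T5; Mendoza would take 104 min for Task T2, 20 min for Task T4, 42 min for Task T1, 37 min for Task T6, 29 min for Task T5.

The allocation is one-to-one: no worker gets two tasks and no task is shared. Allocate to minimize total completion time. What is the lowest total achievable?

Minimum total: 151 min

This is a one-to-one assignment (minimum-cost bipartite matching).
Optimal: Ivanova→Task T1 (52 min), Lindqvist→Task T2 (27 min), Ghosh→Task T5 (20 min), Rossi→Task T6 (32 min), Mendoza→Task T4 (20 min) — total 52+27+20+32+20 = 151 min.
Next-best assignment: Ivanova→Task T1, Lindqvist→Task T2, Ghosh→Task T4, Rossi→Task T6, Mendoza→Task T5 = 158 min.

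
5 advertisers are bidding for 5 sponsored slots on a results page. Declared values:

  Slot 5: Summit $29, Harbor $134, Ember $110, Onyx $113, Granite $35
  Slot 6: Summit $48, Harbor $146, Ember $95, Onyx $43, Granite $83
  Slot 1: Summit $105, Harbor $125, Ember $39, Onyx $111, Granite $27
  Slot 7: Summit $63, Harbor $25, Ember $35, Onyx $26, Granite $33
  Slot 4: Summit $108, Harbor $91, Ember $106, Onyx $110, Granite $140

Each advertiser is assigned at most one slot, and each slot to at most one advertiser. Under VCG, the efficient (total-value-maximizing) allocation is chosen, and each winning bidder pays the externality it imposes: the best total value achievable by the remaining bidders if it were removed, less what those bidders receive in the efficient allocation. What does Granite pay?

Efficient allocation: Summit→Slot 7 ($63), Harbor→Slot 6 ($146), Ember→Slot 5 ($110), Onyx→Slot 1 ($111), Granite→Slot 4 ($140); total welfare W = $570.
Granite receives Slot 4 at value $140, so the others get W − 140 = $430.
Without Granite: best allocation of the remaining 4 bidders over all 5 slots is Summit→Slot 4 ($108), Harbor→Slot 6 ($146), Ember→Slot 5 ($110), Onyx→Slot 1 ($111), total $475.
VCG payment = (others' best without Granite) − (others' welfare with Granite) = 475 − 430 = $45.

Granite pays $45.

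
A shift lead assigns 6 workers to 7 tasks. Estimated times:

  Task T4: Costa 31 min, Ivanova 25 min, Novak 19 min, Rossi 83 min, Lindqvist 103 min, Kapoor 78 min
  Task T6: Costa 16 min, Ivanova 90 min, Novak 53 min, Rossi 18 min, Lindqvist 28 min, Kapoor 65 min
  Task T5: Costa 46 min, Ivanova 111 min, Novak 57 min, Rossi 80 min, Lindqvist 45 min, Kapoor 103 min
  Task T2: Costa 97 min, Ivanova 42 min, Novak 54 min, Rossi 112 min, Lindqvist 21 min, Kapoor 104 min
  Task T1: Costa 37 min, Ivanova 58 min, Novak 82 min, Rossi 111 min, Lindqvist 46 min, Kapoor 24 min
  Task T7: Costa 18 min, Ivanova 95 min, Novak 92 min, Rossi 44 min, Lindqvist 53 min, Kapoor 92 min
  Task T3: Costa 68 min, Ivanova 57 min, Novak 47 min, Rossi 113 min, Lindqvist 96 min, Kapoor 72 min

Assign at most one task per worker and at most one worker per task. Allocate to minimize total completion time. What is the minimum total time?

Minimum total: 153 min

Treat this as an assignment problem: match each worker to one task.
Optimal: Costa→Task T7 (18 min), Ivanova→Task T4 (25 min), Novak→Task T3 (47 min), Rossi→Task T6 (18 min), Lindqvist→Task T2 (21 min), Kapoor→Task T1 (24 min) — total 18+25+47+18+21+24 = 153 min.
Column-greedy (each task in turn goes to its cheapest remaining worker) gives 190 min, worse by 37.
Next-best assignment: Costa→Task T7, Ivanova→Task T3, Novak→Task T4, Rossi→Task T6, Lindqvist→Task T2, Kapoor→Task T1 = 157 min.
Swapping Novak↔Kapoor (Novak→Task T1 82 min, Kapoor→Task T3 72 min) adds 83.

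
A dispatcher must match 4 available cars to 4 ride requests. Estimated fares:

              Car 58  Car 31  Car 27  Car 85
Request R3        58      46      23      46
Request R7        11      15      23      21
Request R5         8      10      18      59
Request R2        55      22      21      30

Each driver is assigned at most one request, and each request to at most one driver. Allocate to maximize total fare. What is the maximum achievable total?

Max total: $183

Treat this as an assignment problem: match each driver to one request.
Optimal: Car 58→Request R2 ($55), Car 31→Request R3 ($46), Car 27→Request R7 ($23), Car 85→Request R5 ($59) — total 55+46+23+59 = $183.
Max-entry greedy (repeatedly take the single best remaining cell) gives $162, worse by 21.
Next-best assignment: Car 58→Request R3, Car 31→Request R2, Car 27→Request R7, Car 85→Request R5 = $162.
Every other assignment is strictly worse.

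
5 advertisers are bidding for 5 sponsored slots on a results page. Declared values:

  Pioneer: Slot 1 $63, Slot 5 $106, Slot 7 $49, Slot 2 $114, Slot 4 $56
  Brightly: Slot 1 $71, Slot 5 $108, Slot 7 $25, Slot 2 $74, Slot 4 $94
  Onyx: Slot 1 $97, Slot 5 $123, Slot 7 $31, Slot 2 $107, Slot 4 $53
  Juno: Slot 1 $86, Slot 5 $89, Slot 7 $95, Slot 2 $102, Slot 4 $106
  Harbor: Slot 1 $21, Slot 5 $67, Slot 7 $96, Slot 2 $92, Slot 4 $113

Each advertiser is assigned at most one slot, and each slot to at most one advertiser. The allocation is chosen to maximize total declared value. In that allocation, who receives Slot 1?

Onyx receives Slot 1.

Optimal: Pioneer→Slot 2 ($114), Brightly→Slot 5 ($108), Onyx→Slot 1 ($97), Juno→Slot 7 ($95), Harbor→Slot 4 ($113) — total 114+108+97+95+113 = $527.
Next-best assignment: Pioneer→Slot 2, Brightly→Slot 5, Onyx→Slot 1, Juno→Slot 4, Harbor→Slot 7 = $521.
Onyx's own top slot is Slot 5 ($123), but forcing Onyx→Slot 5 and reassigning the rest optimally gives only $516 — worse by 11.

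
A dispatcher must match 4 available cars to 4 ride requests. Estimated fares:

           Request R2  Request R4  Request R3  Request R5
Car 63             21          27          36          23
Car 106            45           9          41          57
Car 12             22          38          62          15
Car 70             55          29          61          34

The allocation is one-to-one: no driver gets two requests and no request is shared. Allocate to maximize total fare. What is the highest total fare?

This is a one-to-one assignment (maximum-weight bipartite matching).
Optimal: Car 63→Request R4 ($27), Car 106→Request R5 ($57), Car 12→Request R3 ($62), Car 70→Request R2 ($55) — total 27+57+62+55 = $201.
Column-greedy (each request in turn goes to its best remaining driver) gives $157, worse by 44.
Swapping Car 106↔Car 12 (Car 106→Request R3 $41, Car 12→Request R5 $15) loses 63.
Every other assignment is strictly worse.

Max total: $201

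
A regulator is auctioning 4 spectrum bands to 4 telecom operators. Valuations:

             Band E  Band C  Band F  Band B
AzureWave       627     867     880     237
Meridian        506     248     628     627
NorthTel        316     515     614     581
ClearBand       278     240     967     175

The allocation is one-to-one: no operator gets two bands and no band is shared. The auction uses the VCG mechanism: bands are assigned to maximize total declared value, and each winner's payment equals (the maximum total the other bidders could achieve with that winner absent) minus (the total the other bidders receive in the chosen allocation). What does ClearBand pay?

Efficient allocation: AzureWave→Band C ($867M), Meridian→Band E ($506M), NorthTel→Band B ($581M), ClearBand→Band F ($967M); total welfare W = $2921M.
ClearBand receives Band F at value $967M, so the others get W − 967 = $1954M.
Without ClearBand: best allocation of the remaining 3 bidders over all 4 bands is AzureWave→Band C ($867M), Meridian→Band B ($627M), NorthTel→Band F ($614M), total $2108M.
VCG payment = (others' best without ClearBand) − (others' welfare with ClearBand) = 2108 − 1954 = $154M.

ClearBand pays $154M.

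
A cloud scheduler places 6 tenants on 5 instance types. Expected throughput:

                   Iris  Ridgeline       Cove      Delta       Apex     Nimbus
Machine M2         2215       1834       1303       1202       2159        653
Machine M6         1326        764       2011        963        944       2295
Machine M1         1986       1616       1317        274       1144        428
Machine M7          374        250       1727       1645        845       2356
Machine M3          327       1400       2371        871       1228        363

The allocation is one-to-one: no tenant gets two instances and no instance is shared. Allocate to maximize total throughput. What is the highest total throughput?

Maximum total: 10456 ops/s

This is the linear assignment problem.
Optimal: Apex→Machine M2 (2159 ops/s), Nimbus→Machine M6 (2295 ops/s), Iris→Machine M1 (1986 ops/s), Delta→Machine M7 (1645 ops/s), Cove→Machine M3 (2371 ops/s) — total 2159+2295+1986+1645+2371 = 10456 ops/s.
Max-entry greedy (repeatedly take the single best remaining cell) gives 9521 ops/s, worse by 935.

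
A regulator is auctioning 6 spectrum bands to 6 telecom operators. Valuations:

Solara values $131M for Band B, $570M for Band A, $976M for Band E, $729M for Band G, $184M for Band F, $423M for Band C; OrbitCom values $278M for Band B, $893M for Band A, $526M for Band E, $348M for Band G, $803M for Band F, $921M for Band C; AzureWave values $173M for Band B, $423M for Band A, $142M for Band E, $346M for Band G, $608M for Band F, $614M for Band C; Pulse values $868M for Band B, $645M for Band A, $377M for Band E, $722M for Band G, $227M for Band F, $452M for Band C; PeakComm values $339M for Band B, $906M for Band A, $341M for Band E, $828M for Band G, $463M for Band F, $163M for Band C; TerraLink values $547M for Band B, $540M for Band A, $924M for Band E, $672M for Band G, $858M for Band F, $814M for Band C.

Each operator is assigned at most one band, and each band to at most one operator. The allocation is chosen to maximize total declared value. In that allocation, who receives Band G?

This is the linear assignment problem.
Optimal: Solara→Band E ($976M), OrbitCom→Band A ($893M), AzureWave→Band C ($614M), Pulse→Band B ($868M), PeakComm→Band G ($828M), TerraLink→Band F ($858M) — total 976+893+614+868+828+858 = $5037M.
Max-entry greedy (repeatedly take the single best remaining cell) gives $4875M, worse by 162.
Next-best assignment: Solara→Band E, OrbitCom→Band A, AzureWave→Band F, Pulse→Band B, PeakComm→Band G, TerraLink→Band C = $4987M.
PeakComm's own top band is Band A ($906M), but forcing PeakComm→Band A and reassigning the rest optimally gives only $4956M — worse by 81.

PeakComm receives Band G.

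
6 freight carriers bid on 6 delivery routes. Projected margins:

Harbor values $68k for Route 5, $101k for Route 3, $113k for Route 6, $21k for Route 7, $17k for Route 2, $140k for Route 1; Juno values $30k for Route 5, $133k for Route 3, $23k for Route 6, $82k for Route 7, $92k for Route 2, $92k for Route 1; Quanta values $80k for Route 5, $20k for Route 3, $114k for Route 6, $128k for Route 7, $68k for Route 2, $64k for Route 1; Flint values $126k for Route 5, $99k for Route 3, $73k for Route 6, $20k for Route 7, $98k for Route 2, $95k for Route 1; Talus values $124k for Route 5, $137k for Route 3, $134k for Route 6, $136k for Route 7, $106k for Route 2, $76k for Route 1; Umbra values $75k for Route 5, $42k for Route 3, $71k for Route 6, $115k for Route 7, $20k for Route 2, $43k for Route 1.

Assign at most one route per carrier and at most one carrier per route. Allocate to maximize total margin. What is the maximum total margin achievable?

Optimal: Harbor→Route 1 ($140k), Juno→Route 3 ($133k), Quanta→Route 6 ($114k), Flint→Route 5 ($126k), Talus→Route 2 ($106k), Umbra→Route 7 ($115k) — total 140+133+114+126+106+115 = $734k.
Max-entry greedy (repeatedly take the single best remaining cell) gives $694k, worse by 40.
Next-best assignment: Harbor→Route 1, Juno→Route 3, Quanta→Route 6, Flint→Route 2, Talus→Route 5, Umbra→Route 7 = $724k.
Checked against all permutations: $734k is optimal.

Maximum total: $734k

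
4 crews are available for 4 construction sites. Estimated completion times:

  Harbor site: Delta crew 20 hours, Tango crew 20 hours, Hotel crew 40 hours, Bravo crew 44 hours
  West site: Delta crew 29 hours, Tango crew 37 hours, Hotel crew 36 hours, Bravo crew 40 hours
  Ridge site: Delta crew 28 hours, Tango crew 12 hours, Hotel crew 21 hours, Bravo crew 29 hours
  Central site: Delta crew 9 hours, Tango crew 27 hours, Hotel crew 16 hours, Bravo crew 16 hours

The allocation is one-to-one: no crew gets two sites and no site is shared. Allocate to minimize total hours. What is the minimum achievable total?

This is a one-to-one assignment (minimum-cost bipartite matching).
Optimal: Delta crew→Harbor site (20 hours), Tango crew→Ridge site (12 hours), Hotel crew→West site (36 hours), Bravo crew→Central site (16 hours) — total 20+12+36+16 = 84 hours.
Row-greedy (each crew in turn takes its cheapest remaining site) gives 101 hours, worse by 17.
Next-best assignment: Delta crew→West site, Tango crew→Harbor site, Hotel crew→Ridge site, Bravo crew→Central site = 86 hours.
Every other assignment is strictly worse.

Minimum total: 84 hours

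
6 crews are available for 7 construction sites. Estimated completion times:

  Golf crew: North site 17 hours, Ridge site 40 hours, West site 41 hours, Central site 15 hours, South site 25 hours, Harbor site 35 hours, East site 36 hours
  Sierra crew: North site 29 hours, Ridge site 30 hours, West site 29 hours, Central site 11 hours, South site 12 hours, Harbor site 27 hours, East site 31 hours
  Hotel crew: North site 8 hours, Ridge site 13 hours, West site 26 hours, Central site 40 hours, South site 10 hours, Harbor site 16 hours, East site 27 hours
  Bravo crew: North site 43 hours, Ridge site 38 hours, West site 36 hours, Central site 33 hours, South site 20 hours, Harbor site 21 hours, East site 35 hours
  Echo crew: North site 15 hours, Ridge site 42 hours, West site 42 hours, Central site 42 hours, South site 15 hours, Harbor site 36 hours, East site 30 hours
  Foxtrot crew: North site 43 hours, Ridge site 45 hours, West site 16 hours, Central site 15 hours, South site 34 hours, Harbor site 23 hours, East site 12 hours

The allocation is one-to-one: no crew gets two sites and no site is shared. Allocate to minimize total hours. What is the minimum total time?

Minimum total: 88 hours

Optimal: Golf crew→Central site (15 hours), Sierra crew→South site (12 hours), Hotel crew→Ridge site (13 hours), Bravo crew→Harbor site (21 hours), Echo crew→North site (15 hours), Foxtrot crew→East site (12 hours) — total 15+12+13+21+15+12 = 88 hours.
Row-greedy (each crew in turn takes its cheapest remaining site) gives 102 hours, worse by 14.
Next-best assignment: Golf crew→North site, Sierra crew→Central site, Hotel crew→Ridge site, Bravo crew→Harbor site, Echo crew→South site, Foxtrot crew→East site = 89 hours.
Swapping Golf crew↔Hotel crew (Golf crew→Ridge site 40 hours, Hotel crew→Central site 40 hours) adds 52.
No other one-to-one assignment undercuts 88 hours.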